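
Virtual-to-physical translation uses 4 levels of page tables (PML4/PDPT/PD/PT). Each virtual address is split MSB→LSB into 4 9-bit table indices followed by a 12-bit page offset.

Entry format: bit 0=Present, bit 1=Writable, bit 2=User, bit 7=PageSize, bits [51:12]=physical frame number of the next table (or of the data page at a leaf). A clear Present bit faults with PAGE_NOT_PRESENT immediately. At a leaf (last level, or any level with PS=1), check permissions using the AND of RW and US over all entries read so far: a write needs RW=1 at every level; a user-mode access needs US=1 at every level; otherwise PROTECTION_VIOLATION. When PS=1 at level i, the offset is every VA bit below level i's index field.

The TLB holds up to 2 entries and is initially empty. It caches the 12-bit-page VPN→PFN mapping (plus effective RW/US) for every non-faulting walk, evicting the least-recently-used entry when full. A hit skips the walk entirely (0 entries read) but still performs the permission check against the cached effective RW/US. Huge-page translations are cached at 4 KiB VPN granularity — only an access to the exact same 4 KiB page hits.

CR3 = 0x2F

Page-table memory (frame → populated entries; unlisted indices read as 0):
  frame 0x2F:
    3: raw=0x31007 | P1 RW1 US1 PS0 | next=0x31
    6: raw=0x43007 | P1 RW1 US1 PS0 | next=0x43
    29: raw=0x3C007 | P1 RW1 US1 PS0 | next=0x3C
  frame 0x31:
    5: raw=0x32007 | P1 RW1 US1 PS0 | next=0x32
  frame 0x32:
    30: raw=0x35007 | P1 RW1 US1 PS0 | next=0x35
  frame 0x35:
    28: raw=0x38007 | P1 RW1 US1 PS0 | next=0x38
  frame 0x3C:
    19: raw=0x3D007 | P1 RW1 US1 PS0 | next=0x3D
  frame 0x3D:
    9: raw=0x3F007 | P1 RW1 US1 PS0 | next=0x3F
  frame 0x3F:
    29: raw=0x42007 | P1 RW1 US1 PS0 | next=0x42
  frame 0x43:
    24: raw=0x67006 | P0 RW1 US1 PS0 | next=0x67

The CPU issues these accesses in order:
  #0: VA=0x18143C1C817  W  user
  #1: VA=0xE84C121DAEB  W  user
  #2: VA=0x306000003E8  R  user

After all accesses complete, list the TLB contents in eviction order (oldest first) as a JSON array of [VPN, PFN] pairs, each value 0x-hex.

Walk each access:
#0 VA=0x18143C1C817 (w,user):
  L0: frame=0x2F idx=3 entry=0x31007 [P=1 RW=1 US=1 PS=0]
  L1: frame=0x31 idx=5 entry=0x32007 [P=1 RW=1 US=1 PS=0]
  L2: frame=0x32 idx=30 entry=0x35007 [P=1 RW=1 US=1 PS=0]
  L3: frame=0x35 idx=28 entry=0x38007 [P=1 RW=1 US=1 PS=0]
  ⇒ phys 0x38817  [4 reads]
#1 VA=0xE84C121DAEB (w,user):
  L0: frame=0x2F idx=29 entry=0x3C007 [P=1 RW=1 US=1 PS=0]
  L1: frame=0x3C idx=19 entry=0x3D007 [P=1 RW=1 US=1 PS=0]
  L2: frame=0x3D idx=9 entry=0x3F007 [P=1 RW=1 US=1 PS=0]
  L3: frame=0x3F idx=29 entry=0x42007 [P=1 RW=1 US=1 PS=0]
  ⇒ phys 0x42AEB  [4 reads]
#2 VA=0x306000003E8 (r,user):
  L0: frame=0x2F idx=6 entry=0x43007 [P=1 RW=1 US=1 PS=0]
  L1: frame=0x43 idx=24 entry=0x67006 [P=0 RW=1 US=1 PS=0]
  → PAGE_NOT_PRESENT  (2 entries read)

TLB: [["0x18143C1C", "0x38"], ["0xE84C121D", "0x42"]]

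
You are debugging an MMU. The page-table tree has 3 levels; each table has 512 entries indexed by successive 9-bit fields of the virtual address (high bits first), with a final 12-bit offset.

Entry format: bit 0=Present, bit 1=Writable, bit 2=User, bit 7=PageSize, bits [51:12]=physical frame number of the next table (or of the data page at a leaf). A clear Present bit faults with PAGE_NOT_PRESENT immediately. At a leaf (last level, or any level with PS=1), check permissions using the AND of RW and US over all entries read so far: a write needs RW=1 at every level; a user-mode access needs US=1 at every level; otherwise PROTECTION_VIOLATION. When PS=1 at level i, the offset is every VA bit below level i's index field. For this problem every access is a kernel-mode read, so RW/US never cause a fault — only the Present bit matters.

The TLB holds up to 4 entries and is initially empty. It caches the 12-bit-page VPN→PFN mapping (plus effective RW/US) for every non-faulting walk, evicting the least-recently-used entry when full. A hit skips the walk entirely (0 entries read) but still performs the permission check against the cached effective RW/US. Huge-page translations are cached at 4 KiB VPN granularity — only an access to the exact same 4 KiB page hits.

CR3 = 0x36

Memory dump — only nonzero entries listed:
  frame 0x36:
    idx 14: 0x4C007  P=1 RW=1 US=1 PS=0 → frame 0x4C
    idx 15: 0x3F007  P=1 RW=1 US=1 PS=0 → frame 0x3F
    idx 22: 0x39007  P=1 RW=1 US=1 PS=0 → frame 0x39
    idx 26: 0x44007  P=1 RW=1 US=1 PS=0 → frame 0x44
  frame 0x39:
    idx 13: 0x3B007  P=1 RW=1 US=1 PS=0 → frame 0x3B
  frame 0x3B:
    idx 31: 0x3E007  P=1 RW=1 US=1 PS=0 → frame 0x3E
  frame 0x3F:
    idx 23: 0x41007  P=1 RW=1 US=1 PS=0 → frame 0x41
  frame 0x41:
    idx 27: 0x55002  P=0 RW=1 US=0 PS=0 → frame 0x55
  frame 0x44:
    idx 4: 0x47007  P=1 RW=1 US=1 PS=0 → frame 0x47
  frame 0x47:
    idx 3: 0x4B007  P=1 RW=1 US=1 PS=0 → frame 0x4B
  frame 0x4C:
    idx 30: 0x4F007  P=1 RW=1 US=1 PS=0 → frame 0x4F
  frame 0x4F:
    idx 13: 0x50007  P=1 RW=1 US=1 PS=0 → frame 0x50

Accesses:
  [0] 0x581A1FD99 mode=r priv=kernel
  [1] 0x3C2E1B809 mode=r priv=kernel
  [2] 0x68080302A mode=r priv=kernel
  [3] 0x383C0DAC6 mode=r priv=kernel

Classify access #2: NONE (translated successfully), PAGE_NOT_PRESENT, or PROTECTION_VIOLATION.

Per-access translation:
#0 VA=0x581A1FD99 (r,kernel):
  L0: frame=0x36 idx=22 entry=0x39007 [P=1 RW=1 US=1 PS=0]
  L1: frame=0x39 idx=13 entry=0x3B007 [P=1 RW=1 US=1 PS=0]
  L2: frame=0x3B idx=31 entry=0x3E007 [P=1 RW=1 US=1 PS=0]
  ⇒ phys 0x3ED99  [3 reads]
#1 VA=0x3C2E1B809 (r,kernel):
  L0: frame=0x36 idx=15 entry=0x3F007 [P=1 RW=1 US=1 PS=0]
  L1: frame=0x3F idx=23 entry=0x41007 [P=1 RW=1 US=1 PS=0]
  L2: frame=0x41 idx=27 entry=0x55002 [P=0 RW=1 US=0 PS=0]
  → PAGE_NOT_PRESENT  (3 entries read)
#2 VA=0x68080302A (r,kernel):
  L0: frame=0x36 idx=26 entry=0x44007 [P=1 RW=1 US=1 PS=0]
  L1: frame=0x44 idx=4 entry=0x47007 [P=1 RW=1 US=1 PS=0]
  L2: frame=0x47 idx=3 entry=0x4B007 [P=1 RW=1 US=1 PS=0]
  ⇒ phys 0x4B02A  [3 reads]
#3 VA=0x383C0DAC6 (r,kernel):
  L0: frame=0x36 idx=14 entry=0x4C007 [P=1 RW=1 US=1 PS=0]
  L1: frame=0x4C idx=30 entry=0x4F007 [P=1 RW=1 US=1 PS=0]
  L2: frame=0x4F idx=13 entry=0x50007 [P=1 RW=1 US=1 PS=0]
  ⇒ phys 0x50AC6  [3 reads]

Access #2 fault: NONE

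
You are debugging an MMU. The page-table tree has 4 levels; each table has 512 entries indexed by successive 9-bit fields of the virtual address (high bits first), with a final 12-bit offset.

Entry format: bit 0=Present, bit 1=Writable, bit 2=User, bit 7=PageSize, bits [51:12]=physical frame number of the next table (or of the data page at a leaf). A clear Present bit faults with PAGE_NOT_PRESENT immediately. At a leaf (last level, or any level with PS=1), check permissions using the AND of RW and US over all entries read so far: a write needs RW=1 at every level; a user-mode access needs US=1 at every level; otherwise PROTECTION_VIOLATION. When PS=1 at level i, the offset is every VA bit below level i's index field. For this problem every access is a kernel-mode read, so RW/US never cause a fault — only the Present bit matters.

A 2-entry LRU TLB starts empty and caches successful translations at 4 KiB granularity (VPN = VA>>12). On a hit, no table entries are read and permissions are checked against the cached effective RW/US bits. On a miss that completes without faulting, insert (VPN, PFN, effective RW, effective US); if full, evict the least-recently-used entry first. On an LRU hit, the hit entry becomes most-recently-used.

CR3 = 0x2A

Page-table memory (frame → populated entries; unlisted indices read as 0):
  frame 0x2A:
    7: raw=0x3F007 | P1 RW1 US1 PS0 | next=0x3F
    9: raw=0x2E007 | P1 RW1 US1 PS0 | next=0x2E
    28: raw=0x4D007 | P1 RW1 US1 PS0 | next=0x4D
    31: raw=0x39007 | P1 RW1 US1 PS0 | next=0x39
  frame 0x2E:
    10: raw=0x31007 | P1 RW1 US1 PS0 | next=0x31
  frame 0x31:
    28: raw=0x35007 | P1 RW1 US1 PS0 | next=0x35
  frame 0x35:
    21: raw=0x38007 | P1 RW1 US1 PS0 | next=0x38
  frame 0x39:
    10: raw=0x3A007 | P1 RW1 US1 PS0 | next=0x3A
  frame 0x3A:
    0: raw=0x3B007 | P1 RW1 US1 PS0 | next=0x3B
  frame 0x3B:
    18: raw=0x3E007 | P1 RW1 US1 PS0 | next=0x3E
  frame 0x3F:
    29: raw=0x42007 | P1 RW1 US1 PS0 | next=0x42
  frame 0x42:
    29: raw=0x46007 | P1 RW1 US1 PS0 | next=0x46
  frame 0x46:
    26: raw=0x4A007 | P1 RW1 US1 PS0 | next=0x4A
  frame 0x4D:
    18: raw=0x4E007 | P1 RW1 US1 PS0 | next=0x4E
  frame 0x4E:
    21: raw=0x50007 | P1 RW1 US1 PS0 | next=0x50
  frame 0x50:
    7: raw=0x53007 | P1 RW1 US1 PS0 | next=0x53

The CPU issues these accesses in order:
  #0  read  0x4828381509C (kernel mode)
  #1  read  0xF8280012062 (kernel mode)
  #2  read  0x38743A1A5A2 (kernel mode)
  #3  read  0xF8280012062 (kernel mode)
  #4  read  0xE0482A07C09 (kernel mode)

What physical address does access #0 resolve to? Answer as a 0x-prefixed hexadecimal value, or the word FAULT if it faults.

Per-access translation:
#0 VA=0x4828381509C (r,kernel):
  lvl0: tbl 0x2A, slot 9 ⇒ 0x2E007 (P1/RW1/US1/PS0)
  lvl1: tbl 0x2E, slot 10 ⇒ 0x31007 (P1/RW1/US1/PS0)
  lvl2: tbl 0x31, slot 28 ⇒ 0x35007 (P1/RW1/US1/PS0)
  lvl3: tbl 0x35, slot 21 ⇒ 0x38007 (P1/RW1/US1/PS0)
  ✓ 0x3809C  — 4 lookups
#1 VA=0xF8280012062 (r,kernel):
  lvl0: tbl 0x2A, slot 31 ⇒ 0x39007 (P1/RW1/US1/PS0)
  lvl1: tbl 0x39, slot 10 ⇒ 0x3A007 (P1/RW1/US1/PS0)
  lvl2: tbl 0x3A, slot 0 ⇒ 0x3B007 (P1/RW1/US1/PS0)
  lvl3: tbl 0x3B, slot 18 ⇒ 0x3E007 (P1/RW1/US1/PS0)
  ✓ 0x3E062  — 4 lookups
#2 VA=0x38743A1A5A2 (r,kernel):
  lvl0: tbl 0x2A, slot 7 ⇒ 0x3F007 (P1/RW1/US1/PS0)
  lvl1: tbl 0x3F, slot 29 ⇒ 0x42007 (P1/RW1/US1/PS0)
  lvl2: tbl 0x42, slot 29 ⇒ 0x46007 (P1/RW1/US1/PS0)
  lvl3: tbl 0x46, slot 26 ⇒ 0x4A007 (P1/RW1/US1/PS0)
  ✓ 0x4A5A2  — 4 lookups
#3 VA=0xF8280012062 (r,kernel):
  TLB hit vpn=0xF8280012 → PA=0x3E062
#4 VA=0xE0482A07C09 (r,kernel):
  lvl0: tbl 0x2A, slot 28 ⇒ 0x4D007 (P1/RW1/US1/PS0)
  lvl1: tbl 0x4D, slot 18 ⇒ 0x4E007 (P1/RW1/US1/PS0)
  lvl2: tbl 0x4E, slot 21 ⇒ 0x50007 (P1/RW1/US1/PS0)
  lvl3: tbl 0x50, slot 7 ⇒ 0x53007 (P1/RW1/US1/PS0)
  ✓ 0x53C09  — 4 lookups

Access #0 PA: 0x3809C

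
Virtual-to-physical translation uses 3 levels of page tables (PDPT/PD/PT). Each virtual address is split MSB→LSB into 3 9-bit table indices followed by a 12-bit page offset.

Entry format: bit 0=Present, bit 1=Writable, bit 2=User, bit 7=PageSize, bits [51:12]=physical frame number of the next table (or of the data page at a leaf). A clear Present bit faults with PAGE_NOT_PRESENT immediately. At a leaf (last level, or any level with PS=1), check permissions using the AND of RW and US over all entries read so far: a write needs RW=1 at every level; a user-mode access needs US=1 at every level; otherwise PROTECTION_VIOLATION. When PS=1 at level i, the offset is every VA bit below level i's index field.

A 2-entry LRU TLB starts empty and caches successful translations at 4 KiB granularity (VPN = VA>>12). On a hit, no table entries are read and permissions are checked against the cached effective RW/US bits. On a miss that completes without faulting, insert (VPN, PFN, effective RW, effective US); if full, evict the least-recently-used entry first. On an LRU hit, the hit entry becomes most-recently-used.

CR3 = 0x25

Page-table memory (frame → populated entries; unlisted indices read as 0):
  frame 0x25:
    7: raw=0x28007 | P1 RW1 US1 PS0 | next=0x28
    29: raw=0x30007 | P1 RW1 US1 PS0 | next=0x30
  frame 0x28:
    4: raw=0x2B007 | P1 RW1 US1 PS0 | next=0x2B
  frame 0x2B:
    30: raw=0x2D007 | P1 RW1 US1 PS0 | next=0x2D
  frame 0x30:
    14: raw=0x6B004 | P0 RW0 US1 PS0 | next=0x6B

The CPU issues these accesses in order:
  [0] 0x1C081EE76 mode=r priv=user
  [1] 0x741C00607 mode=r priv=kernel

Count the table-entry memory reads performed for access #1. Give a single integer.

Walk each access:
#0 VA=0x1C081EE76 (r,user):
  L0 @0x25[7] → 0x28007  P=1,RW=1,US=1,PS=0
  L1 @0x28[4] → 0x2B007  P=1,RW=1,US=1,PS=0
  L2 @0x2B[30] → 0x2D007  P=1,RW=1,US=1,PS=0
  ⇒ phys 0x2DE76  [3 reads]
#1 VA=0x741C00607 (r,kernel):
  L0 @0x25[29] → 0x30007  P=1,RW=1,US=1,PS=0
  L1 @0x30[14] → 0x6B004  P=0,RW=0,US=1,PS=0
  → PAGE_NOT_PRESENT  (2 entries read)

Entries read for #1: 2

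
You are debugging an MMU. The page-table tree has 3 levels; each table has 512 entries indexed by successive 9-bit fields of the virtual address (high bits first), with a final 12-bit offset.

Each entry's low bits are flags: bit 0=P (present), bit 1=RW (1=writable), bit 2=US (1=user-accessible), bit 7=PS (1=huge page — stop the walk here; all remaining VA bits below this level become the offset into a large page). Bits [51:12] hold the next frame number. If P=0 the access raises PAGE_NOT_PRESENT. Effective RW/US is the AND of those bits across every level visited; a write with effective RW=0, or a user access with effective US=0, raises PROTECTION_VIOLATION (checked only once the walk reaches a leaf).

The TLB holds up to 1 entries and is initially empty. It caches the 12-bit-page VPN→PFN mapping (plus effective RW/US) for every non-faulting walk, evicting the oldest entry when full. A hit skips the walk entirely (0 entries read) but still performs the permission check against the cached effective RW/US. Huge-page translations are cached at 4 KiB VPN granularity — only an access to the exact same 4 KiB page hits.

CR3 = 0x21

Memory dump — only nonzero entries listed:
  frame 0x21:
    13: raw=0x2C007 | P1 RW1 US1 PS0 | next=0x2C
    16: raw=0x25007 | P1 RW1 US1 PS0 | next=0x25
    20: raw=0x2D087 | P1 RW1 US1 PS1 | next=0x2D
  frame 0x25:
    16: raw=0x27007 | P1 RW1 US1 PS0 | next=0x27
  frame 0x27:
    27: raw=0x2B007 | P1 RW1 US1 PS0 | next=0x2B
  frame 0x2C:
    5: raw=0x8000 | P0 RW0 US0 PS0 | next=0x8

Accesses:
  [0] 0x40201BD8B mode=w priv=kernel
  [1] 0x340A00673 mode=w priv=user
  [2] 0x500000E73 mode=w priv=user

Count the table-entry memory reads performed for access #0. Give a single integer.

Per-access translation:
#0 VA=0x40201BD8B (w,kernel):
  L0 @0x21[16] → 0x25007  P=1,RW=1,US=1,PS=0
  L1 @0x25[16] → 0x27007  P=1,RW=1,US=1,PS=0
  L2 @0x27[27] → 0x2B007  P=1,RW=1,US=1,PS=0
  ⇒ phys 0x2BD8B  [3 reads]
#1 VA=0x340A00673 (w,user):
  L0 @0x21[13] → 0x2C007  P=1,RW=1,US=1,PS=0
  L1 @0x2C[5] → 0x8000  P=0,RW=0,US=0,PS=0
  ⇒ fault: PAGE_NOT_PRESENT  — 2 lookups
#2 VA=0x500000E73 (w,user):
  L0 @0x21[20] → 0x2D087  P=1,RW=1,US=1,PS=1
  ⇒ phys 0x2DE73 (huge @L0)  [1 reads]

Entries read for #0: 3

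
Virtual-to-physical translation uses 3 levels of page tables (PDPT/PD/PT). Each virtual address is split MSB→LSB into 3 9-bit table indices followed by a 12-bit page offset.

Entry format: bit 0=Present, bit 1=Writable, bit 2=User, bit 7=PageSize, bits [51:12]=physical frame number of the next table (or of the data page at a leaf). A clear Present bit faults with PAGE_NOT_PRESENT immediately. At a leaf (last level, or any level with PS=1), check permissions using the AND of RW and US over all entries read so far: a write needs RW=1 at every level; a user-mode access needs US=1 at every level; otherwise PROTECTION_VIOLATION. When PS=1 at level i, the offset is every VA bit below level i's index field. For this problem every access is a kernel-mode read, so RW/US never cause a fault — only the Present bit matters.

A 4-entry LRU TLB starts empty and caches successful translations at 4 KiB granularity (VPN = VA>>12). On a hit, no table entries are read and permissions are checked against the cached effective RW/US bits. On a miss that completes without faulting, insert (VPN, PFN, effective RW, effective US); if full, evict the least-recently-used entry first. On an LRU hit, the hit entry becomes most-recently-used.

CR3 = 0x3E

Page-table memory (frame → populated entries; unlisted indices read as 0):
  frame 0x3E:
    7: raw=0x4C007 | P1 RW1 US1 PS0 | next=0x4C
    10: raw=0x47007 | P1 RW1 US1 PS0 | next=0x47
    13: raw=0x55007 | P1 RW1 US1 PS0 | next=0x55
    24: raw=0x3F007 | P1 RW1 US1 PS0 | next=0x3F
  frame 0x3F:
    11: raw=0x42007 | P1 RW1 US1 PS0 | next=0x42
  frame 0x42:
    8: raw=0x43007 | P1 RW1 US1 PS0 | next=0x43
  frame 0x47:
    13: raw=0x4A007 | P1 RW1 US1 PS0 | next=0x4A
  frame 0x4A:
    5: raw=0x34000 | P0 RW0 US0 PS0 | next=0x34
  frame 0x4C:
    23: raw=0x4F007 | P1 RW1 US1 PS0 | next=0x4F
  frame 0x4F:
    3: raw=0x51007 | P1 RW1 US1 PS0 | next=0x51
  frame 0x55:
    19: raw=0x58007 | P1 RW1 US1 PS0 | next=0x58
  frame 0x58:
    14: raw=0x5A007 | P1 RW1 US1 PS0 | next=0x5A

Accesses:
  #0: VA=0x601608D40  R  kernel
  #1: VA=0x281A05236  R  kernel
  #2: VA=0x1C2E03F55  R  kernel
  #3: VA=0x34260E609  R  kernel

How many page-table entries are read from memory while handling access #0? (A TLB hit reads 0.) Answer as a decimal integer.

Per-access translation:
#0 VA=0x601608D40 (r,kernel):
  L0 @0x3E[24] → 0x3F007  P=1,RW=1,US=1,PS=0
  L1 @0x3F[11] → 0x42007  P=1,RW=1,US=1,PS=0
  L2 @0x42[8] → 0x43007  P=1,RW=1,US=1,PS=0
  ⇒ phys 0x43D40  [3 reads]
#1 VA=0x281A05236 (r,kernel):
  L0 @0x3E[10] → 0x47007  P=1,RW=1,US=1,PS=0
  L1 @0x47[13] → 0x4A007  P=1,RW=1,US=1,PS=0
  L2 @0x4A[5] → 0x34000  P=0,RW=0,US=0,PS=0
  ✗ PAGE_NOT_PRESENT  [3 reads]
#2 VA=0x1C2E03F55 (r,kernel):
  L0 @0x3E[7] → 0x4C007  P=1,RW=1,US=1,PS=0
  L1 @0x4C[23] → 0x4F007  P=1,RW=1,US=1,PS=0
  L2 @0x4F[3] → 0x51007  P=1,RW=1,US=1,PS=0
  ⇒ phys 0x51F55  [3 reads]
#3 VA=0x34260E609 (r,kernel):
  L0 @0x3E[13] → 0x55007  P=1,RW=1,US=1,PS=0
  L1 @0x55[19] → 0x58007  P=1,RW=1,US=1,PS=0
  L2 @0x58[14] → 0x5A007  P=1,RW=1,US=1,PS=0
  ⇒ phys 0x5A609  [3 reads]

Entries read for #0: 3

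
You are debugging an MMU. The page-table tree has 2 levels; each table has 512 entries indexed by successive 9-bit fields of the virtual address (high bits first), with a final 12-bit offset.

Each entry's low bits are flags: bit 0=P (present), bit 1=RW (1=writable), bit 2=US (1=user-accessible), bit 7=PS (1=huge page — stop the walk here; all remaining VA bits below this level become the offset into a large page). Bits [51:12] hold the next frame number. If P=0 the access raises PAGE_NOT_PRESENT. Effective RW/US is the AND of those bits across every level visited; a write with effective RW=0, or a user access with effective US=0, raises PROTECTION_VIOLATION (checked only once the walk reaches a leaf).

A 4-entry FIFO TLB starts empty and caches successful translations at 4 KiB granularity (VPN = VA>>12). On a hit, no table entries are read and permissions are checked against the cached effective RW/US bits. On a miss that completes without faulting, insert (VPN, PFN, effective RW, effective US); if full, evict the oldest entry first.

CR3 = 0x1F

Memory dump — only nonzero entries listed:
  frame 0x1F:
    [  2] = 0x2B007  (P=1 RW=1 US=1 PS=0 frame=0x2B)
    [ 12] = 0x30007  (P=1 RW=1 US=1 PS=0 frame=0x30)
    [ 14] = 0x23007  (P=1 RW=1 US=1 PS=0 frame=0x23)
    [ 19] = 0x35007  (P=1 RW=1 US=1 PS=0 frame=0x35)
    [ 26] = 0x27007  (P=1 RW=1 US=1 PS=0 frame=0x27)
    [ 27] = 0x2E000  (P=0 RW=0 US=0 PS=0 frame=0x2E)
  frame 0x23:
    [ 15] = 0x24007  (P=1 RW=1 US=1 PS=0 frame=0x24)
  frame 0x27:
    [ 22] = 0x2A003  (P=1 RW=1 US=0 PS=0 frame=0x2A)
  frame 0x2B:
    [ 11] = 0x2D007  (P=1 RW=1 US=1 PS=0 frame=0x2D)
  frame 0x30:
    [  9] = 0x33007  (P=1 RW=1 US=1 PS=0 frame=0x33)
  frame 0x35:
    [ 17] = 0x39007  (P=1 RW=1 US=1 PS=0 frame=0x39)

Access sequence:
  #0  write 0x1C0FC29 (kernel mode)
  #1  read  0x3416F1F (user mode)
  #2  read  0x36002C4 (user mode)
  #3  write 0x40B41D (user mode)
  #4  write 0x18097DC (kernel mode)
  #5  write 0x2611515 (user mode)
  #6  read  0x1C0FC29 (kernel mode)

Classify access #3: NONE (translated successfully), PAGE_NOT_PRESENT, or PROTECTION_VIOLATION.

Per-access translation:
#0 VA=0x1C0FC29 (w,kernel):
  [0] read 0x1F idx=14: raw=0x23007 flags P=1 W=1 U=1 S=0
  [1] read 0x23 idx=15: raw=0x24007 flags P=1 W=1 U=1 S=0
  ✓ 0x24C29  — 2 lookups
#1 VA=0x3416F1F (r,user):
  [0] read 0x1F idx=26: raw=0x27007 flags P=1 W=1 U=1 S=0
  [1] read 0x27 idx=22: raw=0x2A003 flags P=1 W=1 U=0 S=0
  ⇒ fault: PROTECTION_VIOLATION  — 2 lookups
#2 VA=0x36002C4 (r,user):
  [0] read 0x1F idx=27: raw=0x2E000 flags P=0 W=0 U=0 S=0
  ⇒ fault: PAGE_NOT_PRESENT  — 1 lookups
#3 VA=0x40B41D (w,user):
  [0] read 0x1F idx=2: raw=0x2B007 flags P=1 W=1 U=1 S=0
  [1] read 0x2B idx=11: raw=0x2D007 flags P=1 W=1 U=1 S=0
  ✓ 0x2D41D  — 2 lookups
#4 VA=0x18097DC (w,kernel):
  [0] read 0x1F idx=12: raw=0x30007 flags P=1 W=1 U=1 S=0
  [1] read 0x30 idx=9: raw=0x33007 flags P=1 W=1 U=1 S=0
  ✓ 0x337DC  — 2 lookups
#5 VA=0x2611515 (w,user):
  [0] read 0x1F idx=19: raw=0x35007 flags P=1 W=1 U=1 S=0
  [1] read 0x35 idx=17: raw=0x39007 flags P=1 W=1 U=1 S=0
  ✓ 0x39515  — 2 lookups
#6 VA=0x1C0FC29 (r,kernel):
  TLB hit vpn=0x1C0F → PA=0x24C29

Access #3 fault: NONE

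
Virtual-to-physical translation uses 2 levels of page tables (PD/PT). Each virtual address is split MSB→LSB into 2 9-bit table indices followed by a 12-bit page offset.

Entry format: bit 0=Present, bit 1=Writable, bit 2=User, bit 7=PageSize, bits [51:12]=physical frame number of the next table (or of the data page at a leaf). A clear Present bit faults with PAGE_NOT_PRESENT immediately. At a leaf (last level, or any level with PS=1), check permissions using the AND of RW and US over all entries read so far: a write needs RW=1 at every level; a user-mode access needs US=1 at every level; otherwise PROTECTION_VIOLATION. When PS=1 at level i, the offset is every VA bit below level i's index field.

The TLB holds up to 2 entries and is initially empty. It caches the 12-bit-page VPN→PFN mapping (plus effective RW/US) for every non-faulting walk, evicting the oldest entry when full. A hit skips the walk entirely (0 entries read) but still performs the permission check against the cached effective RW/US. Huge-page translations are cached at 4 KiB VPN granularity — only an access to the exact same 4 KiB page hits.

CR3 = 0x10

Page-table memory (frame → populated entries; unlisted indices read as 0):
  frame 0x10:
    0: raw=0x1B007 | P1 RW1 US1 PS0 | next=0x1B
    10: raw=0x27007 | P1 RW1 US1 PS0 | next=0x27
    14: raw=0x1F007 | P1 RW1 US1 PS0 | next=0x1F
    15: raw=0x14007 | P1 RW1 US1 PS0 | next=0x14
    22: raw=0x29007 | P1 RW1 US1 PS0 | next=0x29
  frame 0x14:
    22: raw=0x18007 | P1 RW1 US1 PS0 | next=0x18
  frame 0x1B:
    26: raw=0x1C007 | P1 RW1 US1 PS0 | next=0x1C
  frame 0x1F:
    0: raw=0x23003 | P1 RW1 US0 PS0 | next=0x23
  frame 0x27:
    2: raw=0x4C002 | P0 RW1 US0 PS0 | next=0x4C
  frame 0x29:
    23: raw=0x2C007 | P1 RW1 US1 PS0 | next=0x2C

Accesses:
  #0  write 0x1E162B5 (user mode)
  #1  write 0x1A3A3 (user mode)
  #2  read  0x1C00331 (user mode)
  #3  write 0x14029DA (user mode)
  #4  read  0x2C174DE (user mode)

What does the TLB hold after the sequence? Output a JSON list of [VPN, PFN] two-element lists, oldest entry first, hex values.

Walk each access:
#0 VA=0x1E162B5 (w,user):
  [0] read 0x10 idx=15: raw=0x14007 flags P=1 W=1 U=1 S=0
  [1] read 0x14 idx=22: raw=0x18007 flags P=1 W=1 U=1 S=0
  ⇒ phys 0x182B5  [2 reads]
#1 VA=0x1A3A3 (w,user):
  [0] read 0x10 idx=0: raw=0x1B007 flags P=1 W=1 U=1 S=0
  [1] read 0x1B idx=26: raw=0x1C007 flags P=1 W=1 U=1 S=0
  ⇒ phys 0x1C3A3  [2 reads]
#2 VA=0x1C00331 (r,user):
  [0] read 0x10 idx=14: raw=0x1F007 flags P=1 W=1 U=1 S=0
  [1] read 0x1F idx=0: raw=0x23003 flags P=1 W=1 U=0 S=0
  → PROTECTION_VIOLATION  (2 entries read)
#3 VA=0x14029DA (w,user):
  [0] read 0x10 idx=10: raw=0x27007 flags P=1 W=1 U=1 S=0
  [1] read 0x27 idx=2: raw=0x4C002 flags P=0 W=1 U=0 S=0
  → PAGE_NOT_PRESENT  (2 entries read)
#4 VA=0x2C174DE (r,user):
  [0] read 0x10 idx=22: raw=0x29007 flags P=1 W=1 U=1 S=0
  [1] read 0x29 idx=23: raw=0x2C007 flags P=1 W=1 U=1 S=0
  ⇒ phys 0x2C4DE  [2 reads]

TLB: [["0x1A", "0x1C"], ["0x2C17", "0x2C"]]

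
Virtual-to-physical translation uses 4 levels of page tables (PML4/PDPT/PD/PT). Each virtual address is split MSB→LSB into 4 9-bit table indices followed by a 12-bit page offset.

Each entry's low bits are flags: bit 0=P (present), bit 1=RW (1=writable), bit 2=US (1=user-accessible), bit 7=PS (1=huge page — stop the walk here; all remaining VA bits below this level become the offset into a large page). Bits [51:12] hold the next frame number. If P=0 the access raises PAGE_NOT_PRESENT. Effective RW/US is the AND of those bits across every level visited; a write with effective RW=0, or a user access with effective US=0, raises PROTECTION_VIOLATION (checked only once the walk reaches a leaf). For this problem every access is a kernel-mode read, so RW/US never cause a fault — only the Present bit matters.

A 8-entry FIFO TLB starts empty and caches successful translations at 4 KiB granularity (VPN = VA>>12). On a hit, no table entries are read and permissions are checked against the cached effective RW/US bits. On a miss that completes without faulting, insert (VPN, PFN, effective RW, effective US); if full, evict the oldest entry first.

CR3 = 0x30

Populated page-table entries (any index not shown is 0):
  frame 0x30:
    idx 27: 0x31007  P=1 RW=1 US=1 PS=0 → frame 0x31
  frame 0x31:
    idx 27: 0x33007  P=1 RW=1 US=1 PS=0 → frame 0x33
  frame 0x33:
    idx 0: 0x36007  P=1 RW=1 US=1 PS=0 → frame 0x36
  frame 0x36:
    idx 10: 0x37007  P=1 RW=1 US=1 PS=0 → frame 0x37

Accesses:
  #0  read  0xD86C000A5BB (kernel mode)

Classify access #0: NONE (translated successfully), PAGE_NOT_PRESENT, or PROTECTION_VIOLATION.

Per-access translation:
#0 VA=0xD86C000A5BB (r,kernel):
  L0 @0x30[27] → 0x31007  P=1,RW=1,US=1,PS=0
  L1 @0x31[27] → 0x33007  P=1,RW=1,US=1,PS=0
  L2 @0x33[0] → 0x36007  P=1,RW=1,US=1,PS=0
  L3 @0x36[10] → 0x37007  P=1,RW=1,US=1,PS=0
  → PA=0x375BB  (4 entries read)

Access #0 fault: NONE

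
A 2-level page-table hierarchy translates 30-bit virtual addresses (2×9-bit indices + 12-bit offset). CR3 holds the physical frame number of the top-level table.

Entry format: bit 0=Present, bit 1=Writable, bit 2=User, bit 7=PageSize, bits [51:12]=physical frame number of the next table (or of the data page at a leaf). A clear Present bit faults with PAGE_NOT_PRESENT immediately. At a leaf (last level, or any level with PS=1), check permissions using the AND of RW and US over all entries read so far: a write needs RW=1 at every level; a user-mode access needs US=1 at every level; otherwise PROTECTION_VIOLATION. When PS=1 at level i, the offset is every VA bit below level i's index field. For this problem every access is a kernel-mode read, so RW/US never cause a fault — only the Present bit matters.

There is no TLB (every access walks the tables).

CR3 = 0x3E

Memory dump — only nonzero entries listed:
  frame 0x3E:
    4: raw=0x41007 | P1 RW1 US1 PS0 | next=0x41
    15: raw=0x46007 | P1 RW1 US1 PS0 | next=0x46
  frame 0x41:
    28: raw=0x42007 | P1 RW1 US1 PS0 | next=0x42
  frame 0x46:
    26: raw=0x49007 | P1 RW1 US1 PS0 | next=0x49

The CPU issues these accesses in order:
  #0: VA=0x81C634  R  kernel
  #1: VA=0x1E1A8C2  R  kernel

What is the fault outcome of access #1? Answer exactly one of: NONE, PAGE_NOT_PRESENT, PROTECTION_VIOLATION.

Walk each access:
#0 VA=0x81C634 (r,kernel):
  L0: frame=0x3E idx=4 entry=0x41007 [P=1 RW=1 US=1 PS=0]
  L1: frame=0x41 idx=28 entry=0x42007 [P=1 RW=1 US=1 PS=0]
  ✓ 0x42634  — 2 lookups
#1 VA=0x1E1A8C2 (r,kernel):
  L0: frame=0x3E idx=15 entry=0x46007 [P=1 RW=1 US=1 PS=0]
  L1: frame=0x46 idx=26 entry=0x49007 [P=1 RW=1 US=1 PS=0]
  ✓ 0x498C2  — 2 lookups

Access #1 fault: NONE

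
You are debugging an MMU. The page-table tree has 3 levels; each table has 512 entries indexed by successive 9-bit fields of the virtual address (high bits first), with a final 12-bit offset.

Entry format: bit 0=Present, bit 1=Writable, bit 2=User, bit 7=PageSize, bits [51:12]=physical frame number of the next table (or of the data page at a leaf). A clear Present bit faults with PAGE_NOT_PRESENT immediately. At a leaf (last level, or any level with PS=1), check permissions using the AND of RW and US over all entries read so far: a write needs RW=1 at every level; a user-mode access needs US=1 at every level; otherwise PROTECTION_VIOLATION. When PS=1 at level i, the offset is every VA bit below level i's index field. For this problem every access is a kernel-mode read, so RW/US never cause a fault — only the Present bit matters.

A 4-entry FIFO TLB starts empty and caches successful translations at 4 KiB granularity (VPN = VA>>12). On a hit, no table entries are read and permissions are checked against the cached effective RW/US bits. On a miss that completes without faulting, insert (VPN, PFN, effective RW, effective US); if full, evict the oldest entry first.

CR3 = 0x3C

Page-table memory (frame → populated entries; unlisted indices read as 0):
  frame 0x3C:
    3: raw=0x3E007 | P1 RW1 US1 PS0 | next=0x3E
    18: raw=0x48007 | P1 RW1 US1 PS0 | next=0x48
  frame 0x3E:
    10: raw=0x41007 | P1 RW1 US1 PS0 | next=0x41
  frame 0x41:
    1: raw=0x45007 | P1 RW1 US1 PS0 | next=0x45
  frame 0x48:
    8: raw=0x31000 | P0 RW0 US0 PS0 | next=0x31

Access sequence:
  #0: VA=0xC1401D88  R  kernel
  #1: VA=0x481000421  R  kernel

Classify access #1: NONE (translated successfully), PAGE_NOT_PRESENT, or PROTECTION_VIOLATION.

Walk each access:
#0 VA=0xC1401D88 (r,kernel):
  L0: frame=0x3C idx=3 entry=0x3E007 [P=1 RW=1 US=1 PS=0]
  L1: frame=0x3E idx=10 entry=0x41007 [P=1 RW=1 US=1 PS=0]
  L2: frame=0x41 idx=1 entry=0x45007 [P=1 RW=1 US=1 PS=0]
  → PA=0x45D88  (3 entries read)
#1 VA=0x481000421 (r,kernel):
  L0: frame=0x3C idx=18 entry=0x48007 [P=1 RW=1 US=1 PS=0]
  L1: frame=0x48 idx=8 entry=0x31000 [P=0 RW=0 US=0 PS=0]
  ⇒ fault: PAGE_NOT_PRESENT  — 2 lookups

Access #1 fault: PAGE_NOT_PRESENT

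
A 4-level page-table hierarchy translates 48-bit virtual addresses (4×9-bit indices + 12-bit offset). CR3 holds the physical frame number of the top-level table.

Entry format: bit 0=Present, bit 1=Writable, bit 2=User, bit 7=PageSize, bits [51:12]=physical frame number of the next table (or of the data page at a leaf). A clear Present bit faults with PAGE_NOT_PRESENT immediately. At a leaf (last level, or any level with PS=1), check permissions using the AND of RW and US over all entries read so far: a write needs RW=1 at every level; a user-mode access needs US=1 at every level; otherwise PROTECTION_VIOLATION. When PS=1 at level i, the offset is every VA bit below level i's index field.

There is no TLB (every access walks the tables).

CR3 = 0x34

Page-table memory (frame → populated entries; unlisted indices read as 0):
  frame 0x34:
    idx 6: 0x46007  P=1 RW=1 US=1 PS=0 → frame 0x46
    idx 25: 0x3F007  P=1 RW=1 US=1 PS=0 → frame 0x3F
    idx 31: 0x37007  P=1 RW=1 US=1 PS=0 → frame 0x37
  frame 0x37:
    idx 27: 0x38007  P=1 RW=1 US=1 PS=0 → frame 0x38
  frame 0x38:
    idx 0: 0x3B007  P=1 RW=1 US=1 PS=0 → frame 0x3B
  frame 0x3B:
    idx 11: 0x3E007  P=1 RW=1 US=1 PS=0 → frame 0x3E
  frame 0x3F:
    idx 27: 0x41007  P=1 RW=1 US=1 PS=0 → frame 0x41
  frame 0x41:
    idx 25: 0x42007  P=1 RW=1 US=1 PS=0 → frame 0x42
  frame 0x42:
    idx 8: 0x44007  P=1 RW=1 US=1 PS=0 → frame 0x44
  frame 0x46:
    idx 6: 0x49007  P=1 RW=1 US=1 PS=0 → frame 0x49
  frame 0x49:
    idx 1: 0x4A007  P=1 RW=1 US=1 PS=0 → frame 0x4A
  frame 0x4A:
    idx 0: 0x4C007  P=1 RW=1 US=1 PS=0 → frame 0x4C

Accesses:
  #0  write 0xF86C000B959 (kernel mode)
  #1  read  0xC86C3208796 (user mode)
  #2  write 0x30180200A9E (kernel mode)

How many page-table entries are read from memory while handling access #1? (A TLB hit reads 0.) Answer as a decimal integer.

Walk each access:
#0 VA=0xF86C000B959 (w,kernel):
  L0 @0x34[31] → 0x37007  P=1,RW=1,US=1,PS=0
  L1 @0x37[27] → 0x38007  P=1,RW=1,US=1,PS=0
  L2 @0x38[0] → 0x3B007  P=1,RW=1,US=1,PS=0
  L3 @0x3B[11] → 0x3E007  P=1,RW=1,US=1,PS=0
  ⇒ phys 0x3E959  [4 reads]
#1 VA=0xC86C3208796 (r,user):
  L0 @0x34[25] → 0x3F007  P=1,RW=1,US=1,PS=0
  L1 @0x3F[27] → 0x41007  P=1,RW=1,US=1,PS=0
  L2 @0x41[25] → 0x42007  P=1,RW=1,US=1,PS=0
  L3 @0x42[8] → 0x44007  P=1,RW=1,US=1,PS=0
  ⇒ phys 0x44796  [4 reads]
#2 VA=0x30180200A9E (w,kernel):
  L0 @0x34[6] → 0x46007  P=1,RW=1,US=1,PS=0
  L1 @0x46[6] → 0x49007  P=1,RW=1,US=1,PS=0
  L2 @0x49[1] → 0x4A007  P=1,RW=1,US=1,PS=0
  L3 @0x4A[0] → 0x4C007  P=1,RW=1,US=1,PS=0
  ⇒ phys 0x4CA9E  [4 reads]

Entries read for #1: 4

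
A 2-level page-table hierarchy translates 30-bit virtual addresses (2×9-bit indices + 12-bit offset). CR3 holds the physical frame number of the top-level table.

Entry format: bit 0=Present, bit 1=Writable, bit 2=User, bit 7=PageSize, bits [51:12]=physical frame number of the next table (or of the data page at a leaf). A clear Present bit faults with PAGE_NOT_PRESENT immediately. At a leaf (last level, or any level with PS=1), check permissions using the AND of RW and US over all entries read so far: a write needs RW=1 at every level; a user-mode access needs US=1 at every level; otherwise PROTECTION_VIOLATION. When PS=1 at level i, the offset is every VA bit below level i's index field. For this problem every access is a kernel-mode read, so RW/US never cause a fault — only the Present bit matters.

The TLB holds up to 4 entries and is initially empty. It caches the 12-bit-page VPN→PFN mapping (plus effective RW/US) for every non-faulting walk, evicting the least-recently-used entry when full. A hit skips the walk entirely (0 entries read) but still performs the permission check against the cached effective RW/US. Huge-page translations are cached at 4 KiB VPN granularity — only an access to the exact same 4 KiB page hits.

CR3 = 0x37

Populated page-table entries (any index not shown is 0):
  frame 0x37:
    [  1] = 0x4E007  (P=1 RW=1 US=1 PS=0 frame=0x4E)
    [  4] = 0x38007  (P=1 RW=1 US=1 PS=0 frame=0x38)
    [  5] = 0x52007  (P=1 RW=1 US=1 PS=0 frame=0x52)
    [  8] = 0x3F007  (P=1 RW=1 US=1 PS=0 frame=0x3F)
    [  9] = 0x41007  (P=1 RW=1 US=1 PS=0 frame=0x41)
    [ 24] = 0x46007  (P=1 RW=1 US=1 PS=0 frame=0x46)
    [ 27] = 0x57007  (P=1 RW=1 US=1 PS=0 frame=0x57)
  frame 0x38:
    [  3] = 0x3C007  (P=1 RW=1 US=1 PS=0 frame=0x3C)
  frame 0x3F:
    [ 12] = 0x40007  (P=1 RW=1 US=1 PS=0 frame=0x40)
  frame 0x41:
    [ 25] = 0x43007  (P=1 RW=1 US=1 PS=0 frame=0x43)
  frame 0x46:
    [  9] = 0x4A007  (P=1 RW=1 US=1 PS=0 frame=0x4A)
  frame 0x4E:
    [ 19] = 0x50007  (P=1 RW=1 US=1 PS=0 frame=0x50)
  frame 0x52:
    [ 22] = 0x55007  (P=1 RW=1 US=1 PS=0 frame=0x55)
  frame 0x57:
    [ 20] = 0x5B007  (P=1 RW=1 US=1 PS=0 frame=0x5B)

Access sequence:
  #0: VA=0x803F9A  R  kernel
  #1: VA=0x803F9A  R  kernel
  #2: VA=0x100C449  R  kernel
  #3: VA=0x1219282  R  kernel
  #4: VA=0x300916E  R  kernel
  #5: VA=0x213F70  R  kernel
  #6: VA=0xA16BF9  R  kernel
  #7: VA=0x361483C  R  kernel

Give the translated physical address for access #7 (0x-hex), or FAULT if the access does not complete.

Per-access translation:
#0 VA=0x803F9A (r,kernel):
  L0 @0x37[4] → 0x38007  P=1,RW=1,US=1,PS=0
  L1 @0x38[3] → 0x3C007  P=1,RW=1,US=1,PS=0
  ⇒ phys 0x3CF9A  [2 reads]
#1 VA=0x803F9A (r,kernel):
  TLB hit vpn=0x803 → PA=0x3CF9A
#2 VA=0x100C449 (r,kernel):
  L0 @0x37[8] → 0x3F007  P=1,RW=1,US=1,PS=0
  L1 @0x3F[12] → 0x40007  P=1,RW=1,US=1,PS=0
  ⇒ phys 0x40449  [2 reads]
#3 VA=0x1219282 (r,kernel):
  L0 @0x37[9] → 0x41007  P=1,RW=1,US=1,PS=0
  L1 @0x41[25] → 0x43007  P=1,RW=1,US=1,PS=0
  ⇒ phys 0x43282  [2 reads]
#4 VA=0x300916E (r,kernel):
  L0 @0x37[24] → 0x46007  P=1,RW=1,US=1,PS=0
  L1 @0x46[9] → 0x4A007  P=1,RW=1,US=1,PS=0
  ⇒ phys 0x4A16E  [2 reads]
#5 VA=0x213F70 (r,kernel):
  L0 @0x37[1] → 0x4E007  P=1,RW=1,US=1,PS=0
  L1 @0x4E[19] → 0x50007  P=1,RW=1,US=1,PS=0
  ⇒ phys 0x50F70  [2 reads]
#6 VA=0xA16BF9 (r,kernel):
  L0 @0x37[5] → 0x52007  P=1,RW=1,US=1,PS=0
  L1 @0x52[22] → 0x55007  P=1,RW=1,US=1,PS=0
  ⇒ phys 0x55BF9  [2 reads]
#7 VA=0x361483C (r,kernel):
  L0 @0x37[27] → 0x57007  P=1,RW=1,US=1,PS=0
  L1 @0x57[20] → 0x5B007  P=1,RW=1,US=1,PS=0
  ⇒ phys 0x5B83C  [2 reads]

Access #7 PA: 0x5B83C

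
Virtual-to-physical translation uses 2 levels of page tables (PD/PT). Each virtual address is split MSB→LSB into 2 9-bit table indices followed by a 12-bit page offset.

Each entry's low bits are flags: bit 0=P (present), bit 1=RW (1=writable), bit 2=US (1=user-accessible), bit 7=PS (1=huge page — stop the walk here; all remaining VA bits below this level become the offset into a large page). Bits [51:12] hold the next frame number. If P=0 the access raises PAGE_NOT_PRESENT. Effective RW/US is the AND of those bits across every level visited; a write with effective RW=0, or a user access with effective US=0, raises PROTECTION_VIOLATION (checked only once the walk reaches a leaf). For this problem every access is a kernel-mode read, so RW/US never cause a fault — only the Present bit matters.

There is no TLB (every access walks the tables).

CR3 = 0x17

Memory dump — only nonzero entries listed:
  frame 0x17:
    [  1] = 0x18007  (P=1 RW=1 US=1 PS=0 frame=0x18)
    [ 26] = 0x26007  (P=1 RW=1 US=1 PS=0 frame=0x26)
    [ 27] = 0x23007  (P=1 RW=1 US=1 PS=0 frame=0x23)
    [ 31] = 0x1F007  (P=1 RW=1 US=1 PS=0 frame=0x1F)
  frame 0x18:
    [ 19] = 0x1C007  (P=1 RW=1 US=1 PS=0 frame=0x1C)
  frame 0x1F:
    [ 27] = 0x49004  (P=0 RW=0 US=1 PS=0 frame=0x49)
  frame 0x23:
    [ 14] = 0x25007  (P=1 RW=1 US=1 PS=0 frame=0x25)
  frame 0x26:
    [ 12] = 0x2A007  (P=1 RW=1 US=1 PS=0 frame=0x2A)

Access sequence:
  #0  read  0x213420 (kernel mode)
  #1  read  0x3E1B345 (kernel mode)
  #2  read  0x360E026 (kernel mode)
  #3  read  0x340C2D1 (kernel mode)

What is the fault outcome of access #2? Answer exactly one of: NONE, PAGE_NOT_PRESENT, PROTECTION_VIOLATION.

Per-access translation:
#0 VA=0x213420 (r,kernel):
  L0: frame=0x17 idx=1 entry=0x18007 [P=1 RW=1 US=1 PS=0]
  L1: frame=0x18 idx=19 entry=0x1C007 [P=1 RW=1 US=1 PS=0]
  ⇒ phys 0x1C420  [2 reads]
#1 VA=0x3E1B345 (r,kernel):
  L0: frame=0x17 idx=31 entry=0x1F007 [P=1 RW=1 US=1 PS=0]
  L1: frame=0x1F idx=27 entry=0x49004 [P=0 RW=0 US=1 PS=0]
  ⇒ fault: PAGE_NOT_PRESENT  — 2 lookups
#2 VA=0x360E026 (r,kernel):
  L0: frame=0x17 idx=27 entry=0x23007 [P=1 RW=1 US=1 PS=0]
  L1: frame=0x23 idx=14 entry=0x25007 [P=1 RW=1 US=1 PS=0]
  ⇒ phys 0x25026  [2 reads]
#3 VA=0x340C2D1 (r,kernel):
  L0: frame=0x17 idx=26 entry=0x26007 [P=1 RW=1 US=1 PS=0]
  L1: frame=0x26 idx=12 entry=0x2A007 [P=1 RW=1 US=1 PS=0]
  ⇒ phys 0x2A2D1  [2 reads]

Access #2 fault: NONE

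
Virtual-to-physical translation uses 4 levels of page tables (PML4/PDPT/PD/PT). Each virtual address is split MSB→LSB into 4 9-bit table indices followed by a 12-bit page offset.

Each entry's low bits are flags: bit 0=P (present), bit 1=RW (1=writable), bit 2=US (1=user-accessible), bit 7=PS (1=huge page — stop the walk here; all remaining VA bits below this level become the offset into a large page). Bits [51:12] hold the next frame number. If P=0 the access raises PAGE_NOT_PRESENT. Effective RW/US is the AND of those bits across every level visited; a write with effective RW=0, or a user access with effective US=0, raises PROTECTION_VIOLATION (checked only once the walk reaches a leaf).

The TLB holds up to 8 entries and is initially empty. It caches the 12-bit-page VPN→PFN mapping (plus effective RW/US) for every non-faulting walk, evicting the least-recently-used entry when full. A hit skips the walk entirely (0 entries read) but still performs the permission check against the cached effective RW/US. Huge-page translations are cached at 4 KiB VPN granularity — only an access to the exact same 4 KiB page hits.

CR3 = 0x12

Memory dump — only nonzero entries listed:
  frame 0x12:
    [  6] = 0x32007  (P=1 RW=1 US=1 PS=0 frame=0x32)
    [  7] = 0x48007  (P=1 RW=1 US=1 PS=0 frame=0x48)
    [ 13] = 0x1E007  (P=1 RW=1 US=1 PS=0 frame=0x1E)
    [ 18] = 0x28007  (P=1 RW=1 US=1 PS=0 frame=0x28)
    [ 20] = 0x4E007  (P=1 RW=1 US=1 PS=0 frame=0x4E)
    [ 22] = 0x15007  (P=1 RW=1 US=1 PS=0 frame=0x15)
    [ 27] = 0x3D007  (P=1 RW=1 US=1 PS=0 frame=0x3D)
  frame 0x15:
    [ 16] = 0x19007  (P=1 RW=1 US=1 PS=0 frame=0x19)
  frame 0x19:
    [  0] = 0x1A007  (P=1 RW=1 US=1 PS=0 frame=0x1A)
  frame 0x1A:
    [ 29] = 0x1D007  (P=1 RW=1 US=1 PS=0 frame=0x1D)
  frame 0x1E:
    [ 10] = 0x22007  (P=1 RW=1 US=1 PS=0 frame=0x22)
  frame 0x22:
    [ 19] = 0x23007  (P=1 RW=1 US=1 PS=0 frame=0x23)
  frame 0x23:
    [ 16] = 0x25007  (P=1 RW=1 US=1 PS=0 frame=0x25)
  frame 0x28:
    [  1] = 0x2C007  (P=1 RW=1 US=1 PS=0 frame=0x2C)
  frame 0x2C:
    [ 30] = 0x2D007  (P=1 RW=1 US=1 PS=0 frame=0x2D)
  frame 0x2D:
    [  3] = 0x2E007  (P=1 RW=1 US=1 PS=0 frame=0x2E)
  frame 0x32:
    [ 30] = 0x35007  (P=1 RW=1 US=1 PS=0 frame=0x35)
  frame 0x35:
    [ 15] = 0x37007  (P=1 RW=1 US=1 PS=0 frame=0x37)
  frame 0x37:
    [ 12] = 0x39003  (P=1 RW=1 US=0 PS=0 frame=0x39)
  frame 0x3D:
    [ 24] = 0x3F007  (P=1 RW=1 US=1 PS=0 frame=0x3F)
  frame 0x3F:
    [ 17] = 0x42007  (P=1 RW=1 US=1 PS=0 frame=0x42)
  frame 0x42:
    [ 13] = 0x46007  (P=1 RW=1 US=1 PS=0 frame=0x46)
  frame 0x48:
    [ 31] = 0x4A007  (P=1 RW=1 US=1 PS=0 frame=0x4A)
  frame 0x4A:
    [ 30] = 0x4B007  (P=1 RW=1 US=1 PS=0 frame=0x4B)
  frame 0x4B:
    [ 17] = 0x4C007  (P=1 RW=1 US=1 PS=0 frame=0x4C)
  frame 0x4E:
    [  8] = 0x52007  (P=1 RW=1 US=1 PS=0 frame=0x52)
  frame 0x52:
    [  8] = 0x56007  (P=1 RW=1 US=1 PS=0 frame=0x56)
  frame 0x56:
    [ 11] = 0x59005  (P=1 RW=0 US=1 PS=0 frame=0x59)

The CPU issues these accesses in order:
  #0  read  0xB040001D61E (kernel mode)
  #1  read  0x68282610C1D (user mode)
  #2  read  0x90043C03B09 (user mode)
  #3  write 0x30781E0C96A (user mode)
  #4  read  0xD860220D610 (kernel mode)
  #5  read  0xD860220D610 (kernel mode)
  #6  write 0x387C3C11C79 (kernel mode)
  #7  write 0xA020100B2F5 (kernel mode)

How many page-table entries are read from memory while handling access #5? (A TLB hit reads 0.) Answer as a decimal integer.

Trace:
#0 VA=0xB040001D61E (r,kernel):
  lvl0: tbl 0x12, slot 22 ⇒ 0x15007 (P1/RW1/US1/PS0)
  lvl1: tbl 0x15, slot 16 ⇒ 0x19007 (P1/RW1/US1/PS0)
  lvl2: tbl 0x19, slot 0 ⇒ 0x1A007 (P1/RW1/US1/PS0)
  lvl3: tbl 0x1A, slot 29 ⇒ 0x1D007 (P1/RW1/US1/PS0)
  ⇒ phys 0x1D61E  [4 reads]
#1 VA=0x68282610C1D (r,user):
  lvl0: tbl 0x12, slot 13 ⇒ 0x1E007 (P1/RW1/US1/PS0)
  lvl1: tbl 0x1E, slot 10 ⇒ 0x22007 (P1/RW1/US1/PS0)
  lvl2: tbl 0x22, slot 19 ⇒ 0x23007 (P1/RW1/US1/PS0)
  lvl3: tbl 0x23, slot 16 ⇒ 0x25007 (P1/RW1/US1/PS0)
  ⇒ phys 0x25C1D  [4 reads]
#2 VA=0x90043C03B09 (r,user):
  lvl0: tbl 0x12, slot 18 ⇒ 0x28007 (P1/RW1/US1/PS0)
  lvl1: tbl 0x28, slot 1 ⇒ 0x2C007 (P1/RW1/US1/PS0)
  lvl2: tbl 0x2C, slot 30 ⇒ 0x2D007 (P1/RW1/US1/PS0)
  lvl3: tbl 0x2D, slot 3 ⇒ 0x2E007 (P1/RW1/US1/PS0)
  ⇒ phys 0x2EB09  [4 reads]
#3 VA=0x30781E0C96A (w,user):
  lvl0: tbl 0x12, slot 6 ⇒ 0x32007 (P1/RW1/US1/PS0)
  lvl1: tbl 0x32, slot 30 ⇒ 0x35007 (P1/RW1/US1/PS0)
  lvl2: tbl 0x35, slot 15 ⇒ 0x37007 (P1/RW1/US1/PS0)
  lvl3: tbl 0x37, slot 12 ⇒ 0x39003 (P1/RW1/US0/PS0)
  ✗ PROTECTION_VIOLATION  [4 reads]
#4 VA=0xD860220D610 (r,kernel):
  lvl0: tbl 0x12, slot 27 ⇒ 0x3D007 (P1/RW1/US1/PS0)
  lvl1: tbl 0x3D, slot 24 ⇒ 0x3F007 (P1/RW1/US1/PS0)
  lvl2: tbl 0x3F, slot 17 ⇒ 0x42007 (P1/RW1/US1/PS0)
  lvl3: tbl 0x42, slot 13 ⇒ 0x46007 (P1/RW1/US1/PS0)
  ⇒ phys 0x46610  [4 reads]
#5 VA=0xD860220D610 (r,kernel):
  TLB hit vpn=0xD860220D → PA=0x46610
#6 VA=0x387C3C11C79 (w,kernel):
  lvl0: tbl 0x12, slot 7 ⇒ 0x48007 (P1/RW1/US1/PS0)
  lvl1: tbl 0x48, slot 31 ⇒ 0x4A007 (P1/RW1/US1/PS0)
  lvl2: tbl 0x4A, slot 30 ⇒ 0x4B007 (P1/RW1/US1/PS0)
  lvl3: tbl 0x4B, slot 17 ⇒ 0x4C007 (P1/RW1/US1/PS0)
  ⇒ phys 0x4CC79  [4 reads]
#7 VA=0xA020100B2F5 (w,kernel):
  lvl0: tbl 0x12, slot 20 ⇒ 0x4E007 (P1/RW1/US1/PS0)
  lvl1: tbl 0x4E, slot 8 ⇒ 0x52007 (P1/RW1/US1/PS0)
  lvl2: tbl 0x52, slot 8 ⇒ 0x56007 (P1/RW1/US1/PS0)
  lvl3: tbl 0x56, slot 11 ⇒ 0x59005 (P1/RW0/US1/PS0)
  ✗ PROTECTION_VIOLATION  [4 reads]

Entries read for #5: 0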